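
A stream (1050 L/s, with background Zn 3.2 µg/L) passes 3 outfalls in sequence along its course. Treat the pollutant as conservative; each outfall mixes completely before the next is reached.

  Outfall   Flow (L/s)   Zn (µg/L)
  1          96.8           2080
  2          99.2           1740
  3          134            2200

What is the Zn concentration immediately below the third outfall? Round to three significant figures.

Outfall 1: combined Q = 1147 L/s; C = (1050·3.200 + 96.80·2080)/1147 = 178.5 µg/L.
Outfall 2: combined Q = 1246 L/s; C = (1147·178.5 + 99.20·1740)/1246 = 302.8 µg/L.
Outfall 3: combined Q = 1380 L/s; C = (1246·302.8 + 134.0·2200)/1380 = 487.0 µg/L.

487 µg/L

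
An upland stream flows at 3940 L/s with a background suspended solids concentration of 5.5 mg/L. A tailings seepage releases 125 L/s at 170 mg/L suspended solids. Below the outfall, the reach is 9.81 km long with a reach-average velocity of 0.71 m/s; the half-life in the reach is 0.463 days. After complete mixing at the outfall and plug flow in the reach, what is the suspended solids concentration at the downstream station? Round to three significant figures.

Mass balance: C = (3940·5.500 + 125.0·170.0) / 4065 = 42920/4065 = 10.56 mg/L.
Travel time t = 9.81·1000 / 0.71 = 13820 s = 3.838 h.
Half-life 0.463 d → k = ln 2 / 0.463 = 1.497 d⁻¹.
First-order decay: C = 10.56·exp(−k·t) = 10.56·0.7871 = 8.310 mg/L.

8.31 mg/L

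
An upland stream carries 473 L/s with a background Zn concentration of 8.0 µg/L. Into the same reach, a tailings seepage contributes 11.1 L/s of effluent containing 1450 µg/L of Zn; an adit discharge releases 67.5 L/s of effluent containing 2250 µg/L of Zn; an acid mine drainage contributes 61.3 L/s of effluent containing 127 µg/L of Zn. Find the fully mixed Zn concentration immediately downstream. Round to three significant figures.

293 µg/L

Mass balance: C = (473.0·8.000 + 11.10·1450 + 67.50·2250 + 61.30·127.0) / 612.9 = 179500/612.9 = 292.9 µg/L.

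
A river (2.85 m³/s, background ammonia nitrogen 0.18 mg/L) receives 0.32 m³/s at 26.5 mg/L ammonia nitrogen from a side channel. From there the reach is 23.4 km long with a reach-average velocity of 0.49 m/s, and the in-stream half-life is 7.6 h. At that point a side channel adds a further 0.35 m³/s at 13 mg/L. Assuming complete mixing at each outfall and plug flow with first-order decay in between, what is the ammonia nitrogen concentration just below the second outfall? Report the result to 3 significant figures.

2.05 mg/L

Flow-weighted average: C = (2.850·0.1800 + 0.3200·26.50) / 3.170 = 8.993/3.170 = 2.837 mg/L; combined flow 3.170 m³/s.
Travel time t = 23.4·1000 / 0.49 = 47760 s = 13.27 h.
Half-life 7.6 h → k = ln 2 / 7.6 = 0.09120 h⁻¹ = 2.189 d⁻¹.
Applying C = C₀e^(−kt): 2.837 × 0.2982 = 0.8461 mg/L.
At the second outfall, C = (3.170·0.8461 + 0.3500·13.00) / (3.170 + 0.3500) = 2.055 mg/L.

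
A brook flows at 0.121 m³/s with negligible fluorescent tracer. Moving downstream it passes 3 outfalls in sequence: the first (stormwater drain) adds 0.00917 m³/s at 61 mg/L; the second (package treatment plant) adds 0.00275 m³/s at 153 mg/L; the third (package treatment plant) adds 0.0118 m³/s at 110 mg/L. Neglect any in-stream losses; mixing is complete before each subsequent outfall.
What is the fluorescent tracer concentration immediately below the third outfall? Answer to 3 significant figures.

15.7 mg/L

Below outfall 1: Q → 0.1302 m³/s, C = (0.1210·0 + 0.009170·61.00)/0.1302 = 4.297 mg/L.
Below outfall 2: Q → 0.1329 m³/s, C = (0.1302·4.297 + 0.002750·153.0)/0.1329 = 7.374 mg/L.
Below outfall 3: Q → 0.1447 m³/s, C = (0.1329·7.374 + 0.01180·110.0)/0.1447 = 15.74 mg/L.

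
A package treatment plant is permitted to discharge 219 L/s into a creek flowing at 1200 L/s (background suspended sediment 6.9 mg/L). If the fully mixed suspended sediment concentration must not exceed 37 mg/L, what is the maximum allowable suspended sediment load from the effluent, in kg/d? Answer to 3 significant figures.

Mass balance at the limit: 1200·6.900 + 219.0·Cₑ = 1419·37 → Cₑ = 201.9 mg/L.
219.0 L/s = 0.2190 m³/s. Load = 0.2190 m³/s × 201.9 g/m³ × 86 400 s/d = 3821 kg/d.

3820 kg/d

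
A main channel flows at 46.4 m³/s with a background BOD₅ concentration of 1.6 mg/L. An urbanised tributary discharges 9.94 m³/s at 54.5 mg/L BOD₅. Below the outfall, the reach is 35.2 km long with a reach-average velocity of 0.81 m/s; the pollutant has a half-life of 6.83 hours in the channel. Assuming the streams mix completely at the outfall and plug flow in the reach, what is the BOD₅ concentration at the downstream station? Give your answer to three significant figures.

3.21 mg/L

Flow-weighted average: C = (46.40·1.600 + 9.940·54.50) / 56.34 = 616.0/56.34 = 10.93 mg/L.
Travel time t = 35.2·1000 / 0.81 = 43460 s = 12.07 h.
Half-life 6.83 h → k = ln 2 / 6.83 = 0.1015 h⁻¹ = 2.436 d⁻¹.
After decay, C = 10.93 × e^(−kt) = 10.93 × 0.2937 = 3.211 mg/L.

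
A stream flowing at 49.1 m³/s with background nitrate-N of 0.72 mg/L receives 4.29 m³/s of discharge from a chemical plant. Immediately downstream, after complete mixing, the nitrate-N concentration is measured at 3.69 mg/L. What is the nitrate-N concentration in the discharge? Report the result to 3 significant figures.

37.7 mg/L

Mass balance: 49.10·0.7200 + 4.290·Cₑ = 53.39·3.690
→ Cₑ = (53.39·3.690 − 49.10·0.7200) / 4.290 = 37.68 mg/L.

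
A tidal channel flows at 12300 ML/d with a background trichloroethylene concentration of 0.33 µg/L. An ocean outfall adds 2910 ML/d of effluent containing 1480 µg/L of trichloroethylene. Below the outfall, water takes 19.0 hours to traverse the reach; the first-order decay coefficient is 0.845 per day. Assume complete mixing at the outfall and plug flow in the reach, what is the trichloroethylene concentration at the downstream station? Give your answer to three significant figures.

145 µg/L

Conservation of mass: C = (12300·0.3300 + 2910·1480) / 15210 = 4311000/15210 = 283.4 µg/L.
After decay, C = 283.4 × e^(−kt) = 283.4 × 0.5122 = 145.2 µg/L.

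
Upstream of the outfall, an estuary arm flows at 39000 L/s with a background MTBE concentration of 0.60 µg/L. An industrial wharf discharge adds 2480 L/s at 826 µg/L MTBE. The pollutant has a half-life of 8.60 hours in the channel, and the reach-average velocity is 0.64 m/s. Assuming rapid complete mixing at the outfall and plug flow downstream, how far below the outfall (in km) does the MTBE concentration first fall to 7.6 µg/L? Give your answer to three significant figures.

53.8 km

Flow-weighted average: C = (39000·0.6000 + 2480·826.0) / 41480 = 2072000/41480 = 49.95 µg/L.
Half-life 8.60 h → k = ln 2 / 8.60 = 0.08060 h⁻¹ = 1.934 d⁻¹.
Set 49.95·exp(−k·t) = 7.6 → t = ln(49.95/7.6)/k = 84100 s = 23.36 h.
Distance = v·t = 0.64·84100 = 53820 m = 53.82 km.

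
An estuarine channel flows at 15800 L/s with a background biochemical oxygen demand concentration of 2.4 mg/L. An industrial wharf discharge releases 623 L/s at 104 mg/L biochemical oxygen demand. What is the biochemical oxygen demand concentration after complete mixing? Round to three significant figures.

6.25 mg/L

Flow-weighted average: C = (15800·2.400 + 623.0·104.0) / 16420 = 102700/16420 = 6.254 mg/L.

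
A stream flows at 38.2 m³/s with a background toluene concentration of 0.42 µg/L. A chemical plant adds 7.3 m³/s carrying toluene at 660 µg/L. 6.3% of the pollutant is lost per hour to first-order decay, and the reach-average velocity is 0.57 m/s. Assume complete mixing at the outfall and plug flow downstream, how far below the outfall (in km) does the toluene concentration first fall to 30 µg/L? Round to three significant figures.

39.9 km

Mass balance: C = (38.20·0.4200 + 7.300·660.0) / 45.50 = 4834/45.50 = 106.2 µg/L.
6.3%/h lost → k = −ln(1 − 0.063) = 0.06507 h⁻¹.
Set 106.2·exp(−k·t) = 30 → t = ln(106.2/30)/k = 69960 s = 19.43 h.
Distance = v·t = 0.57·69960 = 39880 m = 39.88 km.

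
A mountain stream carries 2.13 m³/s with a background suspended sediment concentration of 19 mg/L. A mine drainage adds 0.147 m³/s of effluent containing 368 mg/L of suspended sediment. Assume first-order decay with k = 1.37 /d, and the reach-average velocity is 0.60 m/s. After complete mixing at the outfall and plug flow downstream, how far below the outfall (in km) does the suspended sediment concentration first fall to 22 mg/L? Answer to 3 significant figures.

Mass balance: C = (2.130·19.00 + 0.1470·368.0) / 2.277 = 94.57/2.277 = 41.53 mg/L.
Set 41.53·exp(−k·t) = 22 → t = ln(41.53/22)/k = 40070 s = 11.13 h.
Distance = v·t = 0.60·40070 = 24040 m = 24.04 km.

24.0 km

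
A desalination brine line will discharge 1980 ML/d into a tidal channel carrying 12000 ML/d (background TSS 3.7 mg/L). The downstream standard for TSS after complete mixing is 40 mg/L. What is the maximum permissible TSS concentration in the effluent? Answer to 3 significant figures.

At the limit, (Qr·Cr + Qe·Cₑ)/(Qr + Qe) = 40:
Cₑ = (13980·40 − 12000·3.700) / 1980 = 260.0 mg/L.

260 mg/L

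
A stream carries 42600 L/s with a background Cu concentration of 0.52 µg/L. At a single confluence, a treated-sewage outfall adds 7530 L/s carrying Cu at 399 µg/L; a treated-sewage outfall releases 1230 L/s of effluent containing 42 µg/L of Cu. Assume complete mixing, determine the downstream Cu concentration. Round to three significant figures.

Mass balance: C = (42600·0.5200 + 7530·399.0 + 1230·42.00) / 51360 = 3078000/51360 = 59.94 µg/L.

59.9 µg/L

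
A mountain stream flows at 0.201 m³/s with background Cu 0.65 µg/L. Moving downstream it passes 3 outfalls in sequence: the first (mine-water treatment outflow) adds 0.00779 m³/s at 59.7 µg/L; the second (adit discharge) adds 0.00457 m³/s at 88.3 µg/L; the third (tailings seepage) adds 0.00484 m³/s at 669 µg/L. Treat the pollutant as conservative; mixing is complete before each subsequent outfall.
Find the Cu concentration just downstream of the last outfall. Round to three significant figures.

19.4 µg/L

After outfall 1: Q = 0.2010 + 0.007790 = 0.2088 m³/s; C = (0.2010·0.6500 + 0.007790·59.70)/0.2088 = 2.853 µg/L.
After outfall 2: Q = 0.2088 + 0.004570 = 0.2134 m³/s; C = (0.2088·2.853 + 0.004570·88.30)/0.2134 = 4.683 µg/L.
After outfall 3: Q = 0.2134 + 0.004840 = 0.2182 m³/s; C = (0.2134·4.683 + 0.004840·669.0)/0.2182 = 19.42 µg/L.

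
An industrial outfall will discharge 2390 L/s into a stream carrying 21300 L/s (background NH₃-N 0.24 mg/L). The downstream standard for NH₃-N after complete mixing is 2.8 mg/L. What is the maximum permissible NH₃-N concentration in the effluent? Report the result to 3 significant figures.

At the limit, (Qr·Cr + Qe·Cₑ)/(Qr + Qe) = 2.8:
Cₑ = (23690·2.8 − 21300·0.2400) / 2390 = 25.62 mg/L.

25.6 mg/L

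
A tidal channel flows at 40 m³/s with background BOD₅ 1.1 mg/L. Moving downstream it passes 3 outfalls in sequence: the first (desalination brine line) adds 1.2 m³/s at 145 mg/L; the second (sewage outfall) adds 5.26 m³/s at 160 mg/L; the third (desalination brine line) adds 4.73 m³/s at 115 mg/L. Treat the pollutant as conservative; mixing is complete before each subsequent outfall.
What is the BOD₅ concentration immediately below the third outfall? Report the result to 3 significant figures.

Below outfall 1: Q → 41.20 m³/s, C = (40.00·1.100 + 1.200·145.0)/41.20 = 5.291 mg/L.
Below outfall 2: Q → 46.46 m³/s, C = (41.20·5.291 + 5.260·160.0)/46.46 = 22.81 mg/L.
Below outfall 3: Q → 51.19 m³/s, C = (46.46·22.81 + 4.730·115.0)/51.19 = 31.33 mg/L.

31.3 mg/L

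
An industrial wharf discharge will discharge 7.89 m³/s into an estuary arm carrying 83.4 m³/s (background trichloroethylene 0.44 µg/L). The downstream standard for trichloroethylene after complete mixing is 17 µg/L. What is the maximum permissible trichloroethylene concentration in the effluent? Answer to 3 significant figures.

At the limit, (Qr·Cr + Qe·Cₑ)/(Qr + Qe) = 17:
Cₑ = (91.29·17 − 83.40·0.4400) / 7.890 = 192.0 µg/L.

192 µg/L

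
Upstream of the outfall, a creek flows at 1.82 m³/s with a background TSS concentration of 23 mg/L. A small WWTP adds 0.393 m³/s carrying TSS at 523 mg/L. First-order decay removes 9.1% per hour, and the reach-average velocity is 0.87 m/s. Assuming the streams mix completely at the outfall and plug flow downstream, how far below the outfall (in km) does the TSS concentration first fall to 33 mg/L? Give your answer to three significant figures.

After mixing, C = (1.820·23.00 + 0.3930·523.0) / 2.213 = 247.4/2.213 = 111.8 mg/L.
9.1%/h lost → k = −ln(1 − 0.091) = 0.09541 h⁻¹.
Set 111.8·exp(−k·t) = 33 → t = ln(111.8/33)/k = 46040 s = 12.79 h.
Distance = v·t = 0.87·46040 = 40050 m = 40.05 km.

40.1 km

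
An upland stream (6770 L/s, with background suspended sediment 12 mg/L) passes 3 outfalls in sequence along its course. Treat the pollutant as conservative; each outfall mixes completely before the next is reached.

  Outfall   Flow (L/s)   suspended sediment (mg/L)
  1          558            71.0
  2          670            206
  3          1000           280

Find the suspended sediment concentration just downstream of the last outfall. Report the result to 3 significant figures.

59.9 mg/L

After outfall 1: Q = 6770 + 558.0 = 7328 L/s; C = (6770·12.00 + 558.0·71.00)/7328 = 16.49 mg/L.
After outfall 2: Q = 7328 + 670.0 = 7998 L/s; C = (7328·16.49 + 670.0·206.0)/7998 = 32.37 mg/L.
After outfall 3: Q = 7998 + 1000 = 8998 L/s; C = (7998·32.37 + 1000·280.0)/8998 = 59.89 mg/L.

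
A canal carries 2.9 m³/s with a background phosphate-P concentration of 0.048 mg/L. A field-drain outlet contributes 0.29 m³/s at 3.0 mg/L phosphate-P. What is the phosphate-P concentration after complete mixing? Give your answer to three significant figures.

Mass balance: C = (2.900·0.04800 + 0.2900·3.000) / 3.190 = 1.009/3.190 = 0.3164 mg/L.

0.316 mg/L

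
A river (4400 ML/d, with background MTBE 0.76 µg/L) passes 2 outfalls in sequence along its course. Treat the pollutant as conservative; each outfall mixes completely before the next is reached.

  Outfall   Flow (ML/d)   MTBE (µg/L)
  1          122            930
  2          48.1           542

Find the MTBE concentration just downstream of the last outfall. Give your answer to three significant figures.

31.3 µg/L

After outfall 1: Q = 4400 + 122.0 = 4522 ML/d; C = (4400·0.7600 + 122.0·930.0)/4522 = 25.83 µg/L.
After outfall 2: Q = 4522 + 48.10 = 4570 ML/d; C = (4522·25.83 + 48.10·542.0)/4570 = 31.26 µg/L.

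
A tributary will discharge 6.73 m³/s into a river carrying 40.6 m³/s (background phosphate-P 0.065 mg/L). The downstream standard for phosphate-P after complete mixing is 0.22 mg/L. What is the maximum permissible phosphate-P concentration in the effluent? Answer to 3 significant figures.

At the limit, (Qr·Cr + Qe·Cₑ)/(Qr + Qe) = 0.22:
Cₑ = (47.33·0.22 − 40.60·0.06500) / 6.730 = 1.155 mg/L.

1.16 mg/L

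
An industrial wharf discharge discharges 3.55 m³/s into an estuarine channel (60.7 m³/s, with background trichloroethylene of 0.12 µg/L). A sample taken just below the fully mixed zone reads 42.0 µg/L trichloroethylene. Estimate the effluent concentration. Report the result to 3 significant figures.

758 µg/L

Mass balance: 60.70·0.1200 + 3.550·Cₑ = 64.25·42.00
→ Cₑ = (64.25·42.00 − 60.70·0.1200) / 3.550 = 758.1 µg/L.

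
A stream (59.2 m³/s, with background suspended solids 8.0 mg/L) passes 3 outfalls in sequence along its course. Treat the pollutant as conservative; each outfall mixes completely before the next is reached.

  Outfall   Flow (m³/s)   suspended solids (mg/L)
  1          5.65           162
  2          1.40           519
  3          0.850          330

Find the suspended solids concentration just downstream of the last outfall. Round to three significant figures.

35.7 mg/L

After outfall 1: Q = 59.20 + 5.650 = 64.85 m³/s; C = (59.20·8.000 + 5.650·162.0)/64.85 = 21.42 mg/L.
After outfall 2: Q = 64.85 + 1.400 = 66.25 m³/s; C = (64.85·21.42 + 1.400·519.0)/66.25 = 31.93 mg/L.
After outfall 3: Q = 66.25 + 0.8500 = 67.10 m³/s; C = (66.25·31.93 + 0.8500·330.0)/67.10 = 35.71 mg/L.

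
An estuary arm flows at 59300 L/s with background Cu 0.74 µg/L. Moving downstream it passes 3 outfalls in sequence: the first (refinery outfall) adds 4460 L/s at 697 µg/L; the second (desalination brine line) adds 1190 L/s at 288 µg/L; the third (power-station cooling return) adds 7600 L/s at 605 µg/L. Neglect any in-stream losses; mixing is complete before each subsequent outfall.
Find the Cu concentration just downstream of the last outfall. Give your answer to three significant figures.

112 µg/L

Outfall 1: combined Q = 63760 L/s; C = (59300·0.7400 + 4460·697.0)/63760 = 49.44 µg/L.
Outfall 2: combined Q = 64950 L/s; C = (63760·49.44 + 1190·288.0)/64950 = 53.81 µg/L.
Outfall 3: combined Q = 72550 L/s; C = (64950·53.81 + 7600·605.0)/72550 = 111.6 µg/L.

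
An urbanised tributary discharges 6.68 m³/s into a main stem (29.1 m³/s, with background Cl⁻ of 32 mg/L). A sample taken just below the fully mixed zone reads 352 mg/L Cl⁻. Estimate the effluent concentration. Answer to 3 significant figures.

1750 mg/L

Mass balance: 29.10·32.00 + 6.680·Cₑ = 35.78·352.0
→ Cₑ = (35.78·352.0 − 29.10·32.00) / 6.680 = 1746 mg/L.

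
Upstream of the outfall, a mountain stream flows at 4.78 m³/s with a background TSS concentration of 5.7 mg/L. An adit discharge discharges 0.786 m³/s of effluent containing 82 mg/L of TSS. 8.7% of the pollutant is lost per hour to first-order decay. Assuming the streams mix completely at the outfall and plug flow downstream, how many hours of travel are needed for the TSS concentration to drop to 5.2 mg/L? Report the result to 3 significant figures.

Conservation of mass: C = (4.780·5.700 + 0.7860·82.00) / 5.566 = 91.70/5.566 = 16.47 mg/L.
8.7%/h lost → k = −ln(1 − 0.087) = 0.09102 h⁻¹.
16.47·exp(−k·t) = 5.2 → t = ln(16.47/5.2)/k = 45610 s = 12.67 h.

12.7 h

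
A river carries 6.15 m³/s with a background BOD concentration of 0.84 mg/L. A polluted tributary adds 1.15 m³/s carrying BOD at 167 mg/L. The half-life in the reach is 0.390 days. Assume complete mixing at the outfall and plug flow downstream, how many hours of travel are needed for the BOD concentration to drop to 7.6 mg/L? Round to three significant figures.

17.1 h

Mass balance: C = (6.150·0.8400 + 1.150·167.0) / 7.300 = 197.2/7.300 = 27.02 mg/L.
Half-life 0.390 d → k = ln 2 / 0.390 = 1.777 d⁻¹.
27.02·exp(−k·t) = 7.6 → t = ln(27.02/7.6)/k = 61650 s = 17.13 h.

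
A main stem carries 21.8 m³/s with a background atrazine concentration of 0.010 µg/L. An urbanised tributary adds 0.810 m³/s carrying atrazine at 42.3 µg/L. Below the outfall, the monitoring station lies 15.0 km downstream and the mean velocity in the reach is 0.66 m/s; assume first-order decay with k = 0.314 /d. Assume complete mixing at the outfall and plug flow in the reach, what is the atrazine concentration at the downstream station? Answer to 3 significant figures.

Mixed concentration C = ΣQC/ΣQ = (21.80·0.01000 + 0.8100·42.30) / 22.61 = 34.48/22.61 = 1.525 µg/L.
Travel time t = 15.0·1000 / 0.66 = 22730 s = 6.313 h.
Applying C = C₀e^(−kt): 1.525 × 0.9207 = 1.404 µg/L.

1.40 µg/L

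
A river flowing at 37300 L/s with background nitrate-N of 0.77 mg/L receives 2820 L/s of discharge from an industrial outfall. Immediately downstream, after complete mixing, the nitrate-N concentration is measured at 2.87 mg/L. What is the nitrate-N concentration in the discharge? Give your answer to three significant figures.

30.6 mg/L

Mass balance: 37300·0.7700 + 2820·Cₑ = 40120·2.870
→ Cₑ = (40120·2.870 − 37300·0.7700) / 2820 = 30.65 mg/L.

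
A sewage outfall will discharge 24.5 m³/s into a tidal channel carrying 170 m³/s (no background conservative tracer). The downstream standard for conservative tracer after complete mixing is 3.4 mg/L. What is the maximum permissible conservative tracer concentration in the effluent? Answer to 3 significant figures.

27.0 mg/L

At the limit, (Qr·Cr + Qe·Cₑ)/(Qr + Qe) = 3.4:
Cₑ = (194.5·3.4 − 170.0·0) / 24.50 = 26.99 mg/L.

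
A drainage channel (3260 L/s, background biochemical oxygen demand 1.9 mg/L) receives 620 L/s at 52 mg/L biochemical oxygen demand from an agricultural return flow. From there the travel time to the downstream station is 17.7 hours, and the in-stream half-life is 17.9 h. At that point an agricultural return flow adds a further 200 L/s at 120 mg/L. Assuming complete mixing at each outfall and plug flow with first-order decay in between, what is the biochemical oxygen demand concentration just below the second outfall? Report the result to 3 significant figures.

Flow-weighted average: C = (3260·1.900 + 620.0·52.00) / 3880 = 38430/3880 = 9.906 mg/L; combined flow 3880 L/s.
Half-life 17.9 h → k = ln 2 / 17.9 = 0.03872 h⁻¹ = 0.9294 d⁻¹.
First-order decay: C = 9.906·exp(−k·t) = 9.906·0.5039 = 4.991 mg/L.
At the second outfall, C = (3880·4.991 + 200.0·120.0) / (3880 + 200.0) = 10.63 mg/L.

10.6 mg/L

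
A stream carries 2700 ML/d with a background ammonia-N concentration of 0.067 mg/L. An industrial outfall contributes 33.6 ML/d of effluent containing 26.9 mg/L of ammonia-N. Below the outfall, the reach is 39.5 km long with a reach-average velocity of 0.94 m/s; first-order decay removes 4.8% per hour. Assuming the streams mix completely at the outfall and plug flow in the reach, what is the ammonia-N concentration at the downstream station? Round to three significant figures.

0.223 mg/L

Flow-weighted average: C = (2700·0.06700 + 33.60·26.90) / 2734 = 1085/2734 = 0.3968 mg/L.
Travel time t = 39.5·1000 / 0.94 = 42020 s = 11.67 h.
4.8%/h lost → k = −ln(1 − 0.048) = 0.04919 h⁻¹.
Applying C = C₀e^(−kt): 0.3968 × 0.5632 = 0.2235 mg/L.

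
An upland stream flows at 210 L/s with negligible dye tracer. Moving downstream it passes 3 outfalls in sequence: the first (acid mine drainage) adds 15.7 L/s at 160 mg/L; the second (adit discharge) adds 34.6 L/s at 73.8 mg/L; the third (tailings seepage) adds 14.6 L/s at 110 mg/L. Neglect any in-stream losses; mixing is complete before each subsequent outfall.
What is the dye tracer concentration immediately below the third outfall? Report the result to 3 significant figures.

After outfall 1: Q = 210.0 + 15.70 = 225.7 L/s; C = (210.0·0 + 15.70·160.0)/225.7 = 11.13 mg/L.
After outfall 2: Q = 225.7 + 34.60 = 260.3 L/s; C = (225.7·11.13 + 34.60·73.80)/260.3 = 19.46 mg/L.
After outfall 3: Q = 260.3 + 14.60 = 274.9 L/s; C = (260.3·19.46 + 14.60·110.0)/274.9 = 24.27 mg/L.

24.3 mg/L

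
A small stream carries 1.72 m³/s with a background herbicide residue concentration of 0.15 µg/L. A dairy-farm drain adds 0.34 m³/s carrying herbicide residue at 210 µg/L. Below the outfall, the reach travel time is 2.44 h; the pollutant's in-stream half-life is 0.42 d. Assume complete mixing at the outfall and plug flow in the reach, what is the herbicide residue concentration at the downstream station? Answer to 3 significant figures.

After mixing, C = (1.720·0.1500 + 0.3400·210.0) / 2.060 = 71.66/2.060 = 34.79 µg/L.
Half-life 0.42 d → k = ln 2 / 0.42 = 1.650 d⁻¹.
Decay over the reach: 34.79·exp(−kt) = 34.79·0.8455 = 29.41 µg/L.

29.4 µg/L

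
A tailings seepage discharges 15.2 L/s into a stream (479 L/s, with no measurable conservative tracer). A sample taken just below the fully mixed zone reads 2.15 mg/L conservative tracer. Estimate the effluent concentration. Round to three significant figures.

69.9 mg/L

Mass balance: 479.0·0 + 15.20·Cₑ = 494.2·2.150
→ Cₑ = (494.2·2.150 − 479.0·0) / 15.20 = 69.90 mg/L.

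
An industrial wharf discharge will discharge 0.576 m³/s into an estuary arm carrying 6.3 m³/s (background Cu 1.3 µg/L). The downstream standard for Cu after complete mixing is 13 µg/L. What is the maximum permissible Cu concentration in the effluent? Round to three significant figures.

At the limit, (Qr·Cr + Qe·Cₑ)/(Qr + Qe) = 13:
Cₑ = (6.876·13 − 6.300·1.300) / 0.5760 = 141.0 µg/L.

141 µg/L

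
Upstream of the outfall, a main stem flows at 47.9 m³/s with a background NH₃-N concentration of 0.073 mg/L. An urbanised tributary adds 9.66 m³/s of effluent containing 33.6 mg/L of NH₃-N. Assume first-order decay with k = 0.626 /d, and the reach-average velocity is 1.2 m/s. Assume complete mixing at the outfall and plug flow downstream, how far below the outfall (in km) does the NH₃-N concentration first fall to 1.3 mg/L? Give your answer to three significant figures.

245 km

Mass balance: C = (47.90·0.07300 + 9.660·33.60) / 57.56 = 328.1/57.56 = 5.700 mg/L.
Set 5.700·exp(−k·t) = 1.3 → t = ln(5.700/1.3)/k = 204000 s = 56.67 h.
Distance = v·t = 1.2·204000 = 244800 m = 244.8 km.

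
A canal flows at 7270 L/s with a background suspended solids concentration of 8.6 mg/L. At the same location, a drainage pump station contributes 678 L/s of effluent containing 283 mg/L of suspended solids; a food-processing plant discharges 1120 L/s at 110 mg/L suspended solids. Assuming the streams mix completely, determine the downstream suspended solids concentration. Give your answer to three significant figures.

Conservation of mass: C = (7270·8.600 + 678.0·283.0 + 1120·110.0) / 9068 = 377600/9068 = 41.64 mg/L.

41.6 mg/L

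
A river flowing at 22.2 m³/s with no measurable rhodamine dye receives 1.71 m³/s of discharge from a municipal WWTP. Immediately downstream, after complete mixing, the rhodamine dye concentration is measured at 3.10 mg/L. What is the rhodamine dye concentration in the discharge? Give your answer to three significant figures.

Mass balance: 22.20·0 + 1.710·Cₑ = 23.91·3.100
→ Cₑ = (23.91·3.100 − 22.20·0) / 1.710 = 43.35 mg/L.

43.3 mg/L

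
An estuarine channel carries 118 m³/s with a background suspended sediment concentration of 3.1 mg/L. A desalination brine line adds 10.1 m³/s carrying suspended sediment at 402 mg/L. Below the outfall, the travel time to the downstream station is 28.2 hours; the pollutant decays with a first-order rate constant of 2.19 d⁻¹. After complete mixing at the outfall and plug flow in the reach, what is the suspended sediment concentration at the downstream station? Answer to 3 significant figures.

Conservation of mass: C = (118.0·3.100 + 10.10·402.0) / 128.1 = 4426/128.1 = 34.55 mg/L.
Decay over the reach: 34.55·exp(−kt) = 34.55·0.07629 = 2.636 mg/L.

2.64 mg/L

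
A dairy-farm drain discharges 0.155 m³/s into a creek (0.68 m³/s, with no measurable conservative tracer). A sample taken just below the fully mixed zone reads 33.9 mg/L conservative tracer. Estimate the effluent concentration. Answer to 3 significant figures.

Mass balance: 0.6800·0 + 0.1550·Cₑ = 0.8350·33.90
→ Cₑ = (0.8350·33.90 − 0.6800·0) / 0.1550 = 182.6 mg/L.

183 mg/L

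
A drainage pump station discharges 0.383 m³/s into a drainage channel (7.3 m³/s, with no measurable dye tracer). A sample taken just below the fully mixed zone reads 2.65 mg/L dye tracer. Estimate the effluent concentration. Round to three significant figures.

53.2 mg/L

Mass balance: 7.300·0 + 0.3830·Cₑ = 7.683·2.650
→ Cₑ = (7.683·2.650 − 7.300·0) / 0.3830 = 53.16 mg/L.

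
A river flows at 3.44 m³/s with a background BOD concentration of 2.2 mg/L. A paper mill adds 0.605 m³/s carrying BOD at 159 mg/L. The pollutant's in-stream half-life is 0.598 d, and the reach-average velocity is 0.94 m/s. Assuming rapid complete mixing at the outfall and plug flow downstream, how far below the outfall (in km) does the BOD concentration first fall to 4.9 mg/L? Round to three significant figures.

116 km

Flow-weighted average: C = (3.440·2.200 + 0.6050·159.0) / 4.045 = 103.8/4.045 = 25.65 mg/L.
Half-life 0.598 d → k = ln 2 / 0.598 = 1.159 d⁻¹.
Set 25.65·exp(−k·t) = 4.9 → t = ln(25.65/4.9)/k = 123400 s = 34.28 h.
Distance = v·t = 0.94·123400 = 116000 m = 116.0 km.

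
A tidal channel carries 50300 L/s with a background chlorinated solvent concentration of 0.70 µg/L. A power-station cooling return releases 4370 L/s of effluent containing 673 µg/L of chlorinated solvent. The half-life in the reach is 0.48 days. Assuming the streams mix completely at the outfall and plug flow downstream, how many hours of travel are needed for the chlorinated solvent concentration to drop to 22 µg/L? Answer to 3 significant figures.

Flow-weighted average: C = (50300·0.7000 + 4370·673.0) / 54670 = 2976000/54670 = 54.44 µg/L.
Half-life 0.48 d → k = ln 2 / 0.48 = 1.444 d⁻¹.
54.44·exp(−k·t) = 22 → t = ln(54.44/22)/k = 54210 s = 15.06 h.

15.1 h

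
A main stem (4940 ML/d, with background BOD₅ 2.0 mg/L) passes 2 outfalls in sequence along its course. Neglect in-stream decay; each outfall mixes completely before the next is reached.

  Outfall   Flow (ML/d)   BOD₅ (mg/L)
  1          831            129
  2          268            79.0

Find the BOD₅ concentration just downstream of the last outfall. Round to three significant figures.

Outfall 1: combined Q = 5771 ML/d; C = (4940·2.000 + 831.0·129.0)/5771 = 20.29 mg/L.
Outfall 2: combined Q = 6039 ML/d; C = (5771·20.29 + 268.0·79.00)/6039 = 22.89 mg/L.

22.9 mg/L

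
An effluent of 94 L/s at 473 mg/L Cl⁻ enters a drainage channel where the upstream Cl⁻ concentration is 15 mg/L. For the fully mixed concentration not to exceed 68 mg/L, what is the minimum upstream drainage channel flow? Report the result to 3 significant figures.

Set C_mix = 68: (Q·15.00 + 94.00·473.0) / (Q + 94.00) = 68
→ Q = 94.00·(473.0 − 68)/(68 − 15.00) = 718.3 L/s.

718 L/s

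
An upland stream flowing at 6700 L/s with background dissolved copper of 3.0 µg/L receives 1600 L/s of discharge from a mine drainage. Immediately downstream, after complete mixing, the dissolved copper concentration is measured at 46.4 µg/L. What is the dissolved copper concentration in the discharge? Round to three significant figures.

228 µg/L

Mass balance: 6700·3.000 + 1600·Cₑ = 8300·46.40
→ Cₑ = (8300·46.40 − 6700·3.000) / 1600 = 228.1 µg/L.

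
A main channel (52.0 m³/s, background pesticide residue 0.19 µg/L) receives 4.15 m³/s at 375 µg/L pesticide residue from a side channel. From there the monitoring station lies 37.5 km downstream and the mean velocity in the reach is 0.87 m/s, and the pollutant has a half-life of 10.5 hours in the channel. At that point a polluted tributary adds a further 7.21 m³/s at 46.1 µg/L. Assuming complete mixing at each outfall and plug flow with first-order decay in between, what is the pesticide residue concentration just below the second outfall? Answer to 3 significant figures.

16.5 µg/L

After mixing, C = (52.00·0.1900 + 4.150·375.0) / 56.15 = 1566/56.15 = 27.89 µg/L; combined flow 56.15 m³/s.
Travel time t = 37.5·1000 / 0.87 = 43100 s = 11.97 h.
Half-life 10.5 h → k = ln 2 / 10.5 = 0.06601 h⁻¹ = 1.584 d⁻¹.
Decay over the reach: 27.89·exp(−kt) = 27.89·0.4537 = 12.65 µg/L.
At the second outfall, C = (56.15·12.65 + 7.210·46.10) / (56.15 + 7.210) = 16.46 µg/L.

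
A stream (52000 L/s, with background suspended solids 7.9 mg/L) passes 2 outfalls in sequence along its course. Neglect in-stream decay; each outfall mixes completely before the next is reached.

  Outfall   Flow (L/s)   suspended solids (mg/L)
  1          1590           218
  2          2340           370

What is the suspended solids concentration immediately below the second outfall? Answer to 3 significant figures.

29.0 mg/L

Outfall 1: combined Q = 53590 L/s; C = (52000·7.900 + 1590·218.0)/53590 = 14.13 mg/L.
Outfall 2: combined Q = 55930 L/s; C = (53590·14.13 + 2340·370.0)/55930 = 29.02 mg/L.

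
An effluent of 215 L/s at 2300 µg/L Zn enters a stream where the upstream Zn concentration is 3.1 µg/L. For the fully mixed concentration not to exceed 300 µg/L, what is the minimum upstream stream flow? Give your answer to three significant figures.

Set C_mix = 300: (Q·3.100 + 215.0·2300) / (Q + 215.0) = 300
→ Q = 215.0·(2300 − 300)/(300 − 3.100) = 1448 L/s.

1450 L/s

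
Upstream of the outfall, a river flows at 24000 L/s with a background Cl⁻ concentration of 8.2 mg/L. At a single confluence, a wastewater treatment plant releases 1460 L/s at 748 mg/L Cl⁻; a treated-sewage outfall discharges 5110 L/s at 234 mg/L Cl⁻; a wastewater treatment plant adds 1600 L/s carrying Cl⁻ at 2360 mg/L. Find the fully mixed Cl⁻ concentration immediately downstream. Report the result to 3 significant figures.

Flow-weighted average: C = (24000·8.200 + 1460·748.0 + 5110·234.0 + 1600·2360) / 32170 = 6261000/32170 = 194.6 mg/L.

195 mg/L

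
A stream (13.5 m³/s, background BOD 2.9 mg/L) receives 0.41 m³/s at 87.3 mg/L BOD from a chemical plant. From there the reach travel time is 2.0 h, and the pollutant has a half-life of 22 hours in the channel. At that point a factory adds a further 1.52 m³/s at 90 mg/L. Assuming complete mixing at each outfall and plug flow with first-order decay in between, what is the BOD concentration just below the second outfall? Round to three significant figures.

Flow-weighted average: C = (13.50·2.900 + 0.4100·87.30) / 13.91 = 74.94/13.91 = 5.388 mg/L; combined flow 13.91 m³/s.
Half-life 22 h → k = ln 2 / 22 = 0.03151 h⁻¹ = 0.7562 d⁻¹.
Decay over the reach: 5.388·exp(−kt) = 5.388·0.9389 = 5.059 mg/L.
Second outfall: C = (13.91·5.059 + 1.520·90.00)/15.43 = 13.43 mg/L.

13.4 mg/L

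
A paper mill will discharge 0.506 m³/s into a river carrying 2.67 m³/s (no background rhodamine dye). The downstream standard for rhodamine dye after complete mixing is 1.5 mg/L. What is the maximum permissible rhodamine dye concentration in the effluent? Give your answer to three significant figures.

At the limit, (Qr·Cr + Qe·Cₑ)/(Qr + Qe) = 1.5:
Cₑ = (3.176·1.5 − 2.670·0) / 0.5060 = 9.415 mg/L.

9.42 mg/L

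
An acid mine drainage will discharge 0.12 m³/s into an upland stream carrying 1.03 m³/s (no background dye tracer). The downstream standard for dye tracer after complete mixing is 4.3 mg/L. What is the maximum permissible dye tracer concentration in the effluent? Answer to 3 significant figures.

41.2 mg/L

At the limit, (Qr·Cr + Qe·Cₑ)/(Qr + Qe) = 4.3:
Cₑ = (1.150·4.3 − 1.030·0) / 0.1200 = 41.21 mg/L.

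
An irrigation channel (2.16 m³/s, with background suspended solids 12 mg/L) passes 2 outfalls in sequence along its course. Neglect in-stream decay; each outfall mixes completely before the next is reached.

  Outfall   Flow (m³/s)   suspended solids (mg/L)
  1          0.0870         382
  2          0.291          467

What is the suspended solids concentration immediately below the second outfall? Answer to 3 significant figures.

Outfall 1: combined Q = 2.247 m³/s; C = (2.160·12.00 + 0.08700·382.0)/2.247 = 26.33 mg/L.
Outfall 2: combined Q = 2.538 m³/s; C = (2.247·26.33 + 0.2910·467.0)/2.538 = 76.85 mg/L.

76.9 mg/L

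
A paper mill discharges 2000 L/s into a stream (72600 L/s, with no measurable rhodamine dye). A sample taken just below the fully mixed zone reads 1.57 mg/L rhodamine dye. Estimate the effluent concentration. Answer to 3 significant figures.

Mass balance: 72600·0 + 2000·Cₑ = 74600·1.570
→ Cₑ = (74600·1.570 − 72600·0) / 2000 = 58.56 mg/L.

58.6 mg/L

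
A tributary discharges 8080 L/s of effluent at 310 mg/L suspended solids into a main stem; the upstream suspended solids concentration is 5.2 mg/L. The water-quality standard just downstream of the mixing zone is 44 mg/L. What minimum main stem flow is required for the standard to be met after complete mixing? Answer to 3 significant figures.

55400 L/s

Set C_mix = 44: (Q·5.200 + 8080·310.0) / (Q + 8080) = 44
→ Q = 8080·(310.0 − 44)/(44 − 5.200) = 55390 L/s.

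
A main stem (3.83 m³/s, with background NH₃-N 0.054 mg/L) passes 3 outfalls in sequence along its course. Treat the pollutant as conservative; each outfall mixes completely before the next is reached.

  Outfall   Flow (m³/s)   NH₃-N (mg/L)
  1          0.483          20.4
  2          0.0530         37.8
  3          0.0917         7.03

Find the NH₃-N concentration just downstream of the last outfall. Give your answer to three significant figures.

2.85 mg/L

Below outfall 1: Q → 4.313 m³/s, C = (3.830·0.05400 + 0.4830·20.40)/4.313 = 2.332 mg/L.
Below outfall 2: Q → 4.366 m³/s, C = (4.313·2.332 + 0.05300·37.80)/4.366 = 2.763 mg/L.
Below outfall 3: Q → 4.458 m³/s, C = (4.366·2.763 + 0.09170·7.030)/4.458 = 2.851 mg/L.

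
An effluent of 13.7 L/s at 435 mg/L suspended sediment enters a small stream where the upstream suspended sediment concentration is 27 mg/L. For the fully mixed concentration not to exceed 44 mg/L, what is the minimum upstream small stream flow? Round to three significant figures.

Set C_mix = 44: (Q·27.00 + 13.70·435.0) / (Q + 13.70) = 44
→ Q = 13.70·(435.0 − 44)/(44 − 27.00) = 315.1 L/s.

315 L/s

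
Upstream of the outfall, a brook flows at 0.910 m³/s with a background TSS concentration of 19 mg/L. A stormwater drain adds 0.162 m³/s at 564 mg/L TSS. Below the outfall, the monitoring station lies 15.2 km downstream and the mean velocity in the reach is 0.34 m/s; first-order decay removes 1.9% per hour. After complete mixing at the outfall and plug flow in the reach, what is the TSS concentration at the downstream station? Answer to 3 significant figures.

After mixing, C = (0.9100·19.00 + 0.1620·564.0) / 1.072 = 108.7/1.072 = 101.4 mg/L.
Travel time t = 15.2·1000 / 0.34 = 44710 s = 12.42 h.
1.9%/h lost → k = −ln(1 − 0.019) = 0.01918 h⁻¹.
After decay, C = 101.4 × e^(−kt) = 101.4 × 0.7880 = 79.87 mg/L.

79.9 mg/L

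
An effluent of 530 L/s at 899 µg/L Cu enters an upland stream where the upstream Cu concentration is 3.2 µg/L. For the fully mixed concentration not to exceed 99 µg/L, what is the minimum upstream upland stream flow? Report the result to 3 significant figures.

Set C_mix = 99: (Q·3.200 + 530.0·899.0) / (Q + 530.0) = 99
→ Q = 530.0·(899.0 − 99)/(99 − 3.200) = 4426 L/s.

4430 L/s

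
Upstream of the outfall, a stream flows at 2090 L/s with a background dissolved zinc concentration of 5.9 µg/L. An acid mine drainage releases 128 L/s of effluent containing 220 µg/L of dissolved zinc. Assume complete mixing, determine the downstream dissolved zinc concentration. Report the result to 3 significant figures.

18.3 µg/L

After mixing, C = (2090·5.900 + 128.0·220.0) / 2218 = 40490/2218 = 18.26 µg/L.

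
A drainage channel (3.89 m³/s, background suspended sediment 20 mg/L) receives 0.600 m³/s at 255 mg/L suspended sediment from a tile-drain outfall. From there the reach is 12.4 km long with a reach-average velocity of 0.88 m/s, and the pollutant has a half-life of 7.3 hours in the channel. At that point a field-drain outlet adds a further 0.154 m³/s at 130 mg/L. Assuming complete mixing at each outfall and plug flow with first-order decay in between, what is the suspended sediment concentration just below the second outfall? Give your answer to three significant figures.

38.6 mg/L

Mass balance: C = (3.890·20.00 + 0.6000·255.0) / 4.490 = 230.8/4.490 = 51.40 mg/L; combined flow 4.490 m³/s.
Travel time t = 12.4·1000 / 0.88 = 14090 s = 3.914 h.
Half-life 7.3 h → k = ln 2 / 7.3 = 0.09495 h⁻¹ = 2.279 d⁻¹.
After decay, C = 51.40 × e^(−kt) = 51.40 × 0.6896 = 35.45 mg/L.
At the second outfall, C = (4.490·35.45 + 0.1540·130.0) / (4.490 + 0.1540) = 38.58 mg/L.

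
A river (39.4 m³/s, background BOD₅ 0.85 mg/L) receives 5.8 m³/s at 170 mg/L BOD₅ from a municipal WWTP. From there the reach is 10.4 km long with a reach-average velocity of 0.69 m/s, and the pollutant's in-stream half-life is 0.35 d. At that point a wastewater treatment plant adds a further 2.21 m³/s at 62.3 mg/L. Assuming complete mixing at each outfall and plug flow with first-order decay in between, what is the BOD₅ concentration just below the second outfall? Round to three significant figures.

After mixing, C = (39.40·0.8500 + 5.800·170.0) / 45.20 = 1019/45.20 = 22.56 mg/L; combined flow 45.20 m³/s.
Travel time t = 10.4·1000 / 0.69 = 15070 s = 4.187 h.
Half-life 0.35 d → k = ln 2 / 0.35 = 1.980 d⁻¹.
After decay, C = 22.56 × e^(−kt) = 22.56 × 0.7079 = 15.97 mg/L.
Second outfall: C = (45.20·15.97 + 2.210·62.30)/47.41 = 18.13 mg/L.

18.1 mg/L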